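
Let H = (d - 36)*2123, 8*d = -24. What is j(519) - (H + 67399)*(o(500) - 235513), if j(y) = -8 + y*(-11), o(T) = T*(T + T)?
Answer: 4072565109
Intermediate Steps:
d = -3 (d = (1/8)*(-24) = -3)
H = -82797 (H = (-3 - 36)*2123 = -39*2123 = -82797)
o(T) = 2*T**2 (o(T) = T*(2*T) = 2*T**2)
j(y) = -8 - 11*y
j(519) - (H + 67399)*(o(500) - 235513) = (-8 - 11*519) - (-82797 + 67399)*(2*500**2 - 235513) = (-8 - 5709) - (-15398)*(2*250000 - 235513) = -5717 - (-15398)*(500000 - 235513) = -5717 - (-15398)*264487 = -5717 - 1*(-4072570826) = -5717 + 4072570826 = 4072565109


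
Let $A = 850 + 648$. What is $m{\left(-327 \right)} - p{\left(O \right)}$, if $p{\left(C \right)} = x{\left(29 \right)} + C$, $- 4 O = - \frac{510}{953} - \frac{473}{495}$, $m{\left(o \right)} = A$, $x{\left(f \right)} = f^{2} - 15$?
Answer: $\frac{115210951}{171540} \approx 671.63$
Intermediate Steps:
$A = 1498$
$x{\left(f \right)} = -15 + f^{2}$ ($x{\left(f \right)} = f^{2} - 15 = -15 + f^{2}$)
$m{\left(o \right)} = 1498$
$O = \frac{63929}{171540}$ ($O = - \frac{- \frac{510}{953} - \frac{473}{495}}{4} = - \frac{\left(-510\right) \frac{1}{953} - \frac{43}{45}}{4} = - \frac{- \frac{510}{953} - \frac{43}{45}}{4} = \left(- \frac{1}{4}\right) \left(- \frac{63929}{42885}\right) = \frac{63929}{171540} \approx 0.37268$)
$p{\left(C \right)} = 826 + C$ ($p{\left(C \right)} = \left(-15 + 29^{2}\right) + C = \left(-15 + 841\right) + C = 826 + C$)
$m{\left(-327 \right)} - p{\left(O \right)} = 1498 - \left(826 + \frac{63929}{171540}\right) = 1498 - \frac{141755969}{171540} = \frac{115210951}{171540}$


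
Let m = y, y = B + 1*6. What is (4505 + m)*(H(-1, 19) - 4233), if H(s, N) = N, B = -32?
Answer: -18874506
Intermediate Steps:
y = -26 (y = -32 + 1*6 = -32 + 6 = -26)
m = -26
(4505 + m)*(H(-1, 19) - 4233) = (4505 - 26)*(19 - 4233) = 4479*(-4214) = -18874506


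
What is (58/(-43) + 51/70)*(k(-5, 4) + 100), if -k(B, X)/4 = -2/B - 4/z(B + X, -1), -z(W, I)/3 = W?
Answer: -1452526/22575 ≈ -64.342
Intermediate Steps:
z(W, I) = -3*W
k(B, X) = 8/B + 16/(-3*B - 3*X) (k(B, X) = -4*(-2/B - 4*(-1/(3*(B + X)))) = -4*(-2/B - 4/(-3*B - 3*X)) = -4*(-4/(-3*B - 3*X) - 2/B) = 8/B + 16/(-3*B - 3*X))
(58/(-43) + 51/70)*(k(-5, 4) + 100) = (58/(-43) + 51/70)*((8/3)*(-5 + 3*4)/(-5*(-5 + 4)) + 100) = (58*(-1/43) + 51*(1/70))*((8/3)*(-⅕)*(-5 + 12)/(-1) + 100) = (-58/43 + 51/70)*((8/3)*(-⅕)*(-1)*7 + 100) = -1867*(56/15 + 100)/3010 = -1867/3010*1556/15 = -1452526/22575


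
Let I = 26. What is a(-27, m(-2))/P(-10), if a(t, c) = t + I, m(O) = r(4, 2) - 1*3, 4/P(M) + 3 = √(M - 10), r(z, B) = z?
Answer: ¾ - I*√5/2 ≈ 0.75 - 1.118*I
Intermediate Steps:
P(M) = 4/(-3 + √(-10 + M)) (P(M) = 4/(-3 + √(M - 10)) = 4/(-3 + √(-10 + M)))
m(O) = 1 (m(O) = 4 - 1*3 = 4 - 3 = 1)
a(t, c) = 26 + t (a(t, c) = t + 26 = 26 + t)
a(-27, m(-2))/P(-10) = (26 - 27)/((4/(-3 + √(-10 - 10)))) = -1/(4/(-3 + √(-20))) = -1/(4/(-3 + 2*I*√5)) = -(-¾ + I*√5/2) = ¾ - I*√5/2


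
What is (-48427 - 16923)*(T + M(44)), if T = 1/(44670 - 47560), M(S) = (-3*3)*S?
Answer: 7478921935/289 ≈ 2.5879e+7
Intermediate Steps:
M(S) = -9*S
T = -1/2890 (T = 1/(-2890) = -1/2890 ≈ -0.00034602)
(-48427 - 16923)*(T + M(44)) = (-48427 - 16923)*(-1/2890 - 9*44) = -65350*(-1/2890 - 396) = -65350*(-1144441/2890) = 7478921935/289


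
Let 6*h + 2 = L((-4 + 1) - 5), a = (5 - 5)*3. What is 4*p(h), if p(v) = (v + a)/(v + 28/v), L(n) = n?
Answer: 100/277 ≈ 0.36101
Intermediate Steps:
a = 0 (a = 0*3 = 0)
h = -5/3 (h = -1/3 + ((-4 + 1) - 5)/6 = -1/3 + (-3 - 5)/6 = -1/3 + (1/6)*(-8) = -1/3 - 4/3 = -5/3 ≈ -1.6667)
p(v) = v/(v + 28/v) (p(v) = (v + 0)/(v + 28/v) = v/(v + 28/v))
4*p(h) = 4*((-5/3)**2/(28 + (-5/3)**2)) = 4*(25/(9*(28 + 25/9))) = 4*(25/(9*(277/9))) = 4*((25/9)*(9/277)) = 4*(25/277) = 100/277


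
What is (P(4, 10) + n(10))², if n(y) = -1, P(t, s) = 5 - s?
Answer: 36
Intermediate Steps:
(P(4, 10) + n(10))² = ((5 - 1*10) - 1)² = ((5 - 10) - 1)² = (-5 - 1)² = (-6)² = 36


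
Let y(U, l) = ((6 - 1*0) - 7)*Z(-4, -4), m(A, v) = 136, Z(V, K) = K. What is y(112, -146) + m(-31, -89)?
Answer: 140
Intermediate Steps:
y(U, l) = 4 (y(U, l) = ((6 - 1*0) - 7)*(-4) = ((6 + 0) - 7)*(-4) = (6 - 7)*(-4) = -1*(-4) = 4)
y(112, -146) + m(-31, -89) = 4 + 136 = 140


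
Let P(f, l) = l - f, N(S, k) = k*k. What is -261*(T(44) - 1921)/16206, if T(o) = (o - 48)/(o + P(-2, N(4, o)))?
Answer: 165623031/5353382 ≈ 30.938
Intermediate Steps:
N(S, k) = k²
T(o) = (-48 + o)/(2 + o + o²) (T(o) = (o - 48)/(o + (o² - 1*(-2))) = (-48 + o)/(o + (o² + 2)) = (-48 + o)/(o + (2 + o²)) = (-48 + o)/(2 + o + o²))
-261*(T(44) - 1921)/16206 = -261*((-48 + 44)/(2 + 44 + 44²) - 1921)/16206 = -261*(-4/(2 + 44 + 1936) - 1921)/16206 = -261*(-4/1982 - 1921)/16206 = -261*((1/1982)*(-4) - 1921)/16206 = -261*(-2/991 - 1921)/16206 = -(-496869093)/(991*16206) = -261*(-634571/5353382) = 165623031/5353382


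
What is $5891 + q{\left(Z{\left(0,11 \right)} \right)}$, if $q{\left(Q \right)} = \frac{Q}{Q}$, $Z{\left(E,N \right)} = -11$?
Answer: $5892$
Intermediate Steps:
$q{\left(Q \right)} = 1$
$5891 + q{\left(Z{\left(0,11 \right)} \right)} = 5891 + 1 = 5892$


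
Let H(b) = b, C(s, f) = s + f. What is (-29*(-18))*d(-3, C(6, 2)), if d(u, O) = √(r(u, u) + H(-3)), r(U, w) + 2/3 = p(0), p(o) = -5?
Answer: 174*I*√78 ≈ 1536.7*I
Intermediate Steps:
C(s, f) = f + s
r(U, w) = -17/3 (r(U, w) = -⅔ - 5 = -17/3)
d(u, O) = I*√78/3 (d(u, O) = √(-17/3 - 3) = √(-26/3) = I*√78/3)
(-29*(-18))*d(-3, C(6, 2)) = (-29*(-18))*(I*√78/3) = 522*(I*√78/3) = 174*I*√78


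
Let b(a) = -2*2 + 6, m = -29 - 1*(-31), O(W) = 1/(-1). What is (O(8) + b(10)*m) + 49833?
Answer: 49836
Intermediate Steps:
O(W) = -1
m = 2 (m = -29 + 31 = 2)
b(a) = 2 (b(a) = -4 + 6 = 2)
(O(8) + b(10)*m) + 49833 = (-1 + 2*2) + 49833 = (-1 + 4) + 49833 = 3 + 49833 = 49836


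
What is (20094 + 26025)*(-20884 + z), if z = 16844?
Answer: -186320760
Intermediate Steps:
(20094 + 26025)*(-20884 + z) = (20094 + 26025)*(-20884 + 16844) = 46119*(-4040) = -186320760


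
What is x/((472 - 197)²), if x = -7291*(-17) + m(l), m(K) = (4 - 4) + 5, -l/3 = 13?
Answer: 123952/75625 ≈ 1.6390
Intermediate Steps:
l = -39 (l = -3*13 = -39)
m(K) = 5 (m(K) = 0 + 5 = 5)
x = 123952 (x = -7291*(-17) + 5 = -317*(-391) + 5 = 123947 + 5 = 123952)
x/((472 - 197)²) = 123952/((472 - 197)²) = 123952/(275²) = 123952/75625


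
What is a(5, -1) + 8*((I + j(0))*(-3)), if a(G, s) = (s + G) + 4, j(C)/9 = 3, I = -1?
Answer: -616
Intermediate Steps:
j(C) = 27 (j(C) = 9*3 = 27)
a(G, s) = 4 + G + s (a(G, s) = (G + s) + 4 = 4 + G + s)
a(5, -1) + 8*((I + j(0))*(-3)) = (4 + 5 - 1) + 8*((-1 + 27)*(-3)) = 8 + 8*(26*(-3)) = 8 + 8*(-78) = 8 - 624 = -616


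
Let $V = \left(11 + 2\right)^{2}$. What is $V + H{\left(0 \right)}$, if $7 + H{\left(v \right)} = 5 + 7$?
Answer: $174$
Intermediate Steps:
$V = 169$ ($V = 13^{2} = 169$)
$H{\left(v \right)} = 5$ ($H{\left(v \right)} = -7 + \left(5 + 7\right) = -7 + 12 = 5$)
$V + H{\left(0 \right)} = 169 + 5 = 174$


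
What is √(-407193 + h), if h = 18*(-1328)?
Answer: I*√431097 ≈ 656.58*I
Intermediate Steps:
h = -23904
√(-407193 + h) = √(-407193 - 23904) = √(-431097) = I*√431097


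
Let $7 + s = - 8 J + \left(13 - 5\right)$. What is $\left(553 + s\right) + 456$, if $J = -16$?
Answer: $1138$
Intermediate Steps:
$s = 129$ ($s = -7 + \left(\left(-8\right) \left(-16\right) + \left(13 - 5\right)\right) = -7 + \left(128 + \left(13 - 5\right)\right) = -7 + \left(128 + 8\right) = -7 + 136 = 129$)
$\left(553 + s\right) + 456 = \left(553 + 129\right) + 456 = 682 + 456 = 1138$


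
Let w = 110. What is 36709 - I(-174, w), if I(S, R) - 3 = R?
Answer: 36596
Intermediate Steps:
I(S, R) = 3 + R
36709 - I(-174, w) = 36709 - (3 + 110) = 36709 - 1*113 = 36709 - 113 = 36596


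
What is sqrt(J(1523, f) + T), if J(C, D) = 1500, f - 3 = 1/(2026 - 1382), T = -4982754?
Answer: I*sqrt(4981254) ≈ 2231.9*I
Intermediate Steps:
f = 1933/644 (f = 3 + 1/(2026 - 1382) = 3 + 1/644 = 1933/644 ≈ 3.0016)
sqrt(J(1523, f) + T) = sqrt(1500 - 4982754) = sqrt(-4981254) = I*sqrt(4981254)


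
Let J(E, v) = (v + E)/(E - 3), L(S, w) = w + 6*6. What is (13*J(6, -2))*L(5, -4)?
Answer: 1664/3 ≈ 554.67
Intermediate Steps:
L(S, w) = 36 + w (L(S, w) = w + 36 = 36 + w)
J(E, v) = (E + v)/(-3 + E)
(13*J(6, -2))*L(5, -4) = (13*((6 - 2)/(-3 + 6)))*(36 - 4) = (13*(4/3))*32 = (52/3)*32 = 1664/3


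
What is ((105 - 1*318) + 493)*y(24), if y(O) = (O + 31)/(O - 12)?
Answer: 3850/3 ≈ 1283.3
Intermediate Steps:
y(O) = (31 + O)/(-12 + O)
((105 - 1*318) + 493)*y(24) = ((105 - 1*318) + 493)*((31 + 24)/(-12 + 24)) = ((105 - 318) + 493)*(55/12) = (-213 + 493)*((1/12)*55) = 280*(55/12) = 3850/3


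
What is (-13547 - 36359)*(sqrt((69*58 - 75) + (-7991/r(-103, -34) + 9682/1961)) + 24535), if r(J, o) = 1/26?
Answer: -1224443710 - 49906*I*sqrt(783848168717)/1961 ≈ -1.2244e+9 - 2.2532e+7*I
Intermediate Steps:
r(J, o) = 1/26
(-13547 - 36359)*(sqrt((69*58 - 75) + (-7991/r(-103, -34) + 9682/1961)) + 24535) = (-13547 - 36359)*(sqrt((69*58 - 75) + (-7991/1/26 + 9682/1961)) + 24535) = -49906*(sqrt((4002 - 75) + (-7991*26 + 9682*(1/1961))) + 24535) = -49906*(sqrt(3927 + (-207766 + 9682/1961)) + 24535) = -49906*(sqrt(3927 - 407419444/1961) + 24535) = -49906*(sqrt(-399718597/1961) + 24535) = -49906*(I*sqrt(783848168717)/1961 + 24535) = -49906*(24535 + I*sqrt(783848168717)/1961) = -1224443710 - 49906*I*sqrt(783848168717)/1961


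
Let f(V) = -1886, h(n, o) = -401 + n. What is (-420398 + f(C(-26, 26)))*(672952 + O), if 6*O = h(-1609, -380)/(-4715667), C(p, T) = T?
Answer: -1340083452173784596/4715667 ≈ -2.8418e+11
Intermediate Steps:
O = 335/4715667 (O = ((-401 - 1609)/(-4715667))/6 = (-2010*(-1/4715667))/6 = (1/6)*(670/1571889) = 335/4715667 ≈ 7.1040e-5)
(-420398 + f(C(-26, 26)))*(672952 + O) = (-420398 - 1886)*(672952 + 335/4715667) = -422284*3173417539319/4715667 = -1340083452173784596/4715667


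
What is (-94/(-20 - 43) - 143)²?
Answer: 79477225/3969 ≈ 20025.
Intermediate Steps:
(-94/(-20 - 43) - 143)² = (-94/(-63) - 143)² = (-94*(-1/63) - 143)² = (94/63 - 143)² = (-8915/63)² = 79477225/3969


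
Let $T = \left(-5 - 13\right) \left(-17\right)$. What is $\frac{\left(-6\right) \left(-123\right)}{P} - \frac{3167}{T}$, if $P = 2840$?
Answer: $- \frac{2192113}{217260} \approx -10.09$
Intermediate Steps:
$T = 306$ ($T = \left(-18\right) \left(-17\right) = 306$)
$\frac{\left(-6\right) \left(-123\right)}{P} - \frac{3167}{T} = \frac{\left(-6\right) \left(-123\right)}{2840} - \frac{3167}{306} = 738 \cdot \frac{1}{2840} - \frac{3167}{306} = \frac{369}{1420} - \frac{3167}{306} = - \frac{2192113}{217260}$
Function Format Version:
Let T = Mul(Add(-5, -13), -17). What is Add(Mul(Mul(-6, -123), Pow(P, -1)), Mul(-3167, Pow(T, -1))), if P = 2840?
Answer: Rational(-2192113, 217260) ≈ -10.090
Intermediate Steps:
T = 306 (T = Mul(-18, -17) = 306)
Add(Mul(Mul(-6, -123), Pow(P, -1)), Mul(-3167, Pow(T, -1))) = Add(Mul(Mul(-6, -123), Pow(2840, -1)), Mul(-3167, Pow(306, -1))) = Add(Mul(738, Rational(1, 2840)), Mul(-3167, Rational(1, 306))) = Add(Rational(369, 1420), Rational(-3167, 306)) = Rational(-2192113, 217260)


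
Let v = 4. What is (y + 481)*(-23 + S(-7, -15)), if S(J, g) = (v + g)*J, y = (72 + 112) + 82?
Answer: 40338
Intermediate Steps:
y = 266 (y = 184 + 82 = 266)
S(J, g) = J*(4 + g) (S(J, g) = (4 + g)*J = J*(4 + g))
(y + 481)*(-23 + S(-7, -15)) = (266 + 481)*(-23 - 7*(4 - 15)) = 747*(-23 - 7*(-11)) = 747*(-23 + 77) = 747*54 = 40338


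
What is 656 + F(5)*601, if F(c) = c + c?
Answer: 6666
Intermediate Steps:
F(c) = 2*c
656 + F(5)*601 = 656 + (2*5)*601 = 656 + 10*601 = 656 + 6010 = 6666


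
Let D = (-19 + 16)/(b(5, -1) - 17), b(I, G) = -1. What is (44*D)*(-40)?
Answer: -880/3 ≈ -293.33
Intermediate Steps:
D = ⅙ (D = (-19 + 16)/(-1 - 17) = -3/(-18) = -3*(-1/18) = ⅙ ≈ 0.16667)
(44*D)*(-40) = (44*(⅙))*(-40) = (22/3)*(-40) = -880/3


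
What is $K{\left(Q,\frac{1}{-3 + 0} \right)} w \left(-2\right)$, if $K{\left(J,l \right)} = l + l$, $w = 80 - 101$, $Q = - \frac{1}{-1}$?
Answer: $-28$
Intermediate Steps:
$Q = 1$ ($Q = \left(-1\right) \left(-1\right) = 1$)
$w = -21$
$K{\left(J,l \right)} = 2 l$
$K{\left(Q,\frac{1}{-3 + 0} \right)} w \left(-2\right) = \frac{2}{-3 + 0} \left(-21\right) \left(-2\right) = \frac{2}{-3} \left(-21\right) \left(-2\right) = 2 \left(- \frac{1}{3}\right) \left(-21\right) \left(-2\right) = \left(- \frac{2}{3}\right) \left(-21\right) \left(-2\right) = 14 \left(-2\right) = -28$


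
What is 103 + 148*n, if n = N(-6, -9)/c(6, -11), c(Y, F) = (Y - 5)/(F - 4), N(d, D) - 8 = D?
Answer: 2323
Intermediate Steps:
N(d, D) = 8 + D
c(Y, F) = (-5 + Y)/(-4 + F)
n = 15 (n = (8 - 9)/(((-5 + 6)/(-4 - 11))) = -1/(1/(-15)) = -1/((-1/15*1)) = -1/(-1/15) = -1*(-15) = 15)
103 + 148*n = 103 + 148*15 = 103 + 2220 = 2323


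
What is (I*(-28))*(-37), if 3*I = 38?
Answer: 39368/3 ≈ 13123.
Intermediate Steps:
I = 38/3 (I = (⅓)*38 = 38/3 ≈ 12.667)
(I*(-28))*(-37) = ((38/3)*(-28))*(-37) = -1064/3*(-37) = 39368/3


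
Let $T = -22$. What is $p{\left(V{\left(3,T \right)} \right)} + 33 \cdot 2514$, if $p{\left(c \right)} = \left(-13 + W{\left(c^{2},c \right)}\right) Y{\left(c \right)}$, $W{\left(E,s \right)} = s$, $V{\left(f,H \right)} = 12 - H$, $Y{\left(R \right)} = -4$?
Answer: $82878$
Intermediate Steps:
$p{\left(c \right)} = 52 - 4 c$ ($p{\left(c \right)} = \left(-13 + c\right) \left(-4\right) = 52 - 4 c$)
$p{\left(V{\left(3,T \right)} \right)} + 33 \cdot 2514 = \left(52 - 4 \left(12 - -22\right)\right) + 33 \cdot 2514 = \left(52 - 4 \left(12 + 22\right)\right) + 82962 = \left(52 - 136\right) + 82962 = -84 + 82962 = 82878$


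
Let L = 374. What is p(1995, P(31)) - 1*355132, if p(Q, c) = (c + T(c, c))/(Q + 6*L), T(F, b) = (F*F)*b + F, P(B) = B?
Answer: -167263855/471 ≈ -3.5513e+5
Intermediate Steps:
T(F, b) = F + b*F² (T(F, b) = F²*b + F = b*F² + F = F + b*F²)
p(Q, c) = (c + c*(1 + c²))/(2244 + Q) (p(Q, c) = (c + c*(1 + c*c))/(Q + 6*374) = (c + c*(1 + c²))/(Q + 2244) = (c + c*(1 + c²))/(2244 + Q))
p(1995, P(31)) - 1*355132 = 31*(2 + 31²)/(2244 + 1995) - 1*355132 = 31*(2 + 961)/4239 - 355132 = 31*(1/4239)*963 - 355132 = 3317/471 - 355132 = -167263855/471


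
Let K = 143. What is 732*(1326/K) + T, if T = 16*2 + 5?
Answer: 75071/11 ≈ 6824.6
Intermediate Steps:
T = 37 (T = 32 + 5 = 37)
732*(1326/K) + T = 732*(1326/143) + 37 = 732*(1326*(1/143)) + 37 = 732*(102/11) + 37 = 74664/11 + 37 = 75071/11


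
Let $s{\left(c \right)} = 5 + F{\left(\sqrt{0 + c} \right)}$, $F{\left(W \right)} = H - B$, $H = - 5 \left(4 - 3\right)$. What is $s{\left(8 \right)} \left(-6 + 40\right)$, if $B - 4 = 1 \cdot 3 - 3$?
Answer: $-136$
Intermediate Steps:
$B = 4$ ($B = 4 + \left(1 \cdot 3 - 3\right) = 4 + \left(3 - 3\right) = 4 + 0 = 4$)
$H = -5$ ($H = \left(-5\right) 1 = -5$)
$F{\left(W \right)} = -9$ ($F{\left(W \right)} = -5 - 4 = -9$)
$s{\left(c \right)} = -4$ ($s{\left(c \right)} = 5 - 9 = -4$)
$s{\left(8 \right)} \left(-6 + 40\right) = - 4 \left(-6 + 40\right) = \left(-4\right) 34 = -136$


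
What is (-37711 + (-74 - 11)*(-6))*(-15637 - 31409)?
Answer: 1750158246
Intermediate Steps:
(-37711 + (-74 - 11)*(-6))*(-15637 - 31409) = (-37711 - 85*(-6))*(-47046) = (-37711 + 510)*(-47046) = -37201*(-47046) = 1750158246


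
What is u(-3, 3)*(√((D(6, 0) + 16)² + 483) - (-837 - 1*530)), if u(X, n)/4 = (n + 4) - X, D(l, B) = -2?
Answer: 54680 + 40*√679 ≈ 55722.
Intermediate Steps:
u(X, n) = 16 - 4*X + 4*n (u(X, n) = 4*((n + 4) - X) = 4*((4 + n) - X) = 4*(4 + n - X) = 16 - 4*X + 4*n)
u(-3, 3)*(√((D(6, 0) + 16)² + 483) - (-837 - 1*530)) = (16 - 4*(-3) + 4*3)*(√((-2 + 16)² + 483) - (-837 - 1*530)) = (16 + 12 + 12)*(√(14² + 483) - (-837 - 530)) = 40*(√(196 + 483) - 1*(-1367)) = 40*(√679 + 1367) = 40*(1367 + √679) = 54680 + 40*√679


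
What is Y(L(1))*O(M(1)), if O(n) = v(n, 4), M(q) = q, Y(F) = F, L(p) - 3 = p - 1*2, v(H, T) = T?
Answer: 8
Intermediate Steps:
L(p) = 1 + p (L(p) = 3 + (p - 1*2) = 3 + (p - 2) = 3 + (-2 + p) = 1 + p)
O(n) = 4
Y(L(1))*O(M(1)) = (1 + 1)*4 = 2*4 = 8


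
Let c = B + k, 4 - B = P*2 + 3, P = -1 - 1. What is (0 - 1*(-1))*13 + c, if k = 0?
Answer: 18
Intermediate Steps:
P = -2
B = 5 (B = 4 - (-2*2 + 3) = 4 - (-4 + 3) = 4 - 1*(-1) = 4 + 1 = 5)
c = 5 (c = 5 + 0 = 5)
(0 - 1*(-1))*13 + c = (0 - 1*(-1))*13 + 5 = (0 + 1)*13 + 5 = 1*13 + 5 = 13 + 5 = 18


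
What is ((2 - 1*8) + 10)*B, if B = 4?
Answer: 16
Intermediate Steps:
((2 - 1*8) + 10)*B = ((2 - 1*8) + 10)*4 = ((2 - 8) + 10)*4 = (-6 + 10)*4 = 4*4 = 16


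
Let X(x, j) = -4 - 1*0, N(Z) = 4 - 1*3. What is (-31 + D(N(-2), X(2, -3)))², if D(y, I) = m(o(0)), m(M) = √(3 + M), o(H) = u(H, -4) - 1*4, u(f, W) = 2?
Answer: 900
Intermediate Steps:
N(Z) = 1 (N(Z) = 4 - 3 = 1)
o(H) = -2 (o(H) = 2 - 1*4 = 2 - 4 = -2)
X(x, j) = -4 (X(x, j) = -4 + 0 = -4)
D(y, I) = 1 (D(y, I) = √(3 - 2) = √1 = 1)
(-31 + D(N(-2), X(2, -3)))² = (-31 + 1)² = (-30)² = 900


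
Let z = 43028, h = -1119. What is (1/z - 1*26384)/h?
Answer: 378416917/16049444 ≈ 23.578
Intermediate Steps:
(1/z - 1*26384)/h = (1/43028 - 1*26384)/(-1119) = (1/43028 - 26384)*(-1/1119) = -1135250751/43028*(-1/1119) = 378416917/16049444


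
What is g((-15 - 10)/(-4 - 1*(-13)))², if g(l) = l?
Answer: 625/81 ≈ 7.7160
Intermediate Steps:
g((-15 - 10)/(-4 - 1*(-13)))² = ((-15 - 10)/(-4 - 1*(-13)))² = (-25/(-4 + 13))² = (-25/9)² = 625/81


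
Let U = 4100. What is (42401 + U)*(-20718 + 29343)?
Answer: 401071125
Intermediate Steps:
(42401 + U)*(-20718 + 29343) = (42401 + 4100)*(-20718 + 29343) = 46501*8625 = 401071125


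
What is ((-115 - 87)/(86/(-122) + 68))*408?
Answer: -5027376/4105 ≈ -1224.7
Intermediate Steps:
((-115 - 87)/(86/(-122) + 68))*408 = -202/(86*(-1/122) + 68)*408 = -202/(-43/61 + 68)*408 = -202/4105/61*408 = -202*61/4105*408 = -12322/4105*408 = -5027376/4105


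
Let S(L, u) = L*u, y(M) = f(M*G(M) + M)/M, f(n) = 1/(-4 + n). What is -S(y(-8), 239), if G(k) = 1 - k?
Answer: -239/672 ≈ -0.35565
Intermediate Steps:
y(M) = 1/(M*(-4 + M + M*(1 - M))) (y(M) = 1/((-4 + (M*(1 - M) + M))*M) = 1/((-4 + (M + M*(1 - M)))*M) = 1/((-4 + M + M*(1 - M))*M) = 1/(M*(-4 + M + M*(1 - M))))
-S(y(-8), 239) = -1/((-8)*(-4 - 1*(-8)*(-2 - 8)))*239 = -(-1/(8*(-4 - 1*(-8)*(-10))))*239 = -(-1/(8*(-4 - 80)))*239 = -(-1/8/(-84))*239 = -(-1/8*(-1/84))*239 = -239/672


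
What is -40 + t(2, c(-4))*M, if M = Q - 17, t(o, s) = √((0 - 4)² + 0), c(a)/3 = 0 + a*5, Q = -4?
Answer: -124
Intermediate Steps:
c(a) = 15*a (c(a) = 3*(0 + a*5) = 3*(0 + 5*a) = 3*(5*a) = 15*a)
t(o, s) = 4 (t(o, s) = √((-4)² + 0) = √(16 + 0) = √16 = 4)
M = -21 (M = -4 - 17 = -21)
-40 + t(2, c(-4))*M = -40 + 4*(-21) = -40 - 84 = -124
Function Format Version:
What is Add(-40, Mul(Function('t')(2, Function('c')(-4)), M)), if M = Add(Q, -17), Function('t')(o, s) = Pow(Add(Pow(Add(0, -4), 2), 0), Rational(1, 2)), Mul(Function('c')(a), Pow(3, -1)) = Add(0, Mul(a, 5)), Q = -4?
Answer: -124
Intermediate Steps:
Function('c')(a) = Mul(15, a) (Function('c')(a) = Mul(3, Add(0, Mul(a, 5))) = Mul(3, Add(0, Mul(5, a))) = Mul(3, Mul(5, a)) = Mul(15, a))
Function('t')(o, s) = 4 (Function('t')(o, s) = Pow(Add(Pow(-4, 2), 0), Rational(1, 2)) = Pow(Add(16, 0), Rational(1, 2)) = Pow(16, Rational(1, 2)) = 4)
M = -21 (M = Add(-4, -17) = -21)
Add(-40, Mul(Function('t')(2, Function('c')(-4)), M)) = Add(-40, Mul(4, -21)) = Add(-40, -84) = -124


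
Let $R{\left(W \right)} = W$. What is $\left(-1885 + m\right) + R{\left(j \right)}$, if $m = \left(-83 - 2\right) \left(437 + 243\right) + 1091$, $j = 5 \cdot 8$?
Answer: $-58554$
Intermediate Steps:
$j = 40$
$m = -56709$ ($m = \left(-85\right) 680 + 1091 = -57800 + 1091 = -56709$)
$\left(-1885 + m\right) + R{\left(j \right)} = \left(-1885 - 56709\right) + 40 = -58594 + 40 = -58554$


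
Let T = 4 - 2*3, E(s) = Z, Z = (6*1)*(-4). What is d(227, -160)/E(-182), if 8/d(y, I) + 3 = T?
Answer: 1/15 ≈ 0.066667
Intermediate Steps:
Z = -24 (Z = 6*(-4) = -24)
E(s) = -24
T = -2 (T = 4 - 6 = -2)
d(y, I) = -8/5 (d(y, I) = 8/(-3 - 2) = 8/(-5) = 8*(-⅕) = -8/5)
d(227, -160)/E(-182) = -8/5/(-24) = -8/5*(-1/24) = 1/15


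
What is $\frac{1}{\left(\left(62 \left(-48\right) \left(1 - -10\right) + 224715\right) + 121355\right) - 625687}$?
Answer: $- \frac{1}{312353} \approx -3.2015 \cdot 10^{-6}$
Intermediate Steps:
$\frac{1}{\left(\left(62 \left(-48\right) \left(1 - -10\right) + 224715\right) + 121355\right) - 625687} = \frac{1}{\left(\left(- 2976 \left(1 + 10\right) + 224715\right) + 121355\right) - 625687} = \frac{1}{\left(\left(\left(-2976\right) 11 + 224715\right) + 121355\right) - 625687} = \frac{1}{\left(\left(-32736 + 224715\right) + 121355\right) - 625687} = \frac{1}{\left(191979 + 121355\right) - 625687} = \frac{1}{313334 - 625687} = \frac{1}{-312353} = - \frac{1}{312353}$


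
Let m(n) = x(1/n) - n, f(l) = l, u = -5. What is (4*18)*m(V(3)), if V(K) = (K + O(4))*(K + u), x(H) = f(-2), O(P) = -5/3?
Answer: 48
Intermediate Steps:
O(P) = -5/3 (O(P) = -5*⅓ = -5/3)
x(H) = -2
V(K) = (-5 + K)*(-5/3 + K) (V(K) = (K - 5/3)*(K - 5) = (-5/3 + K)*(-5 + K) = (-5 + K)*(-5/3 + K))
m(n) = -2 - n
(4*18)*m(V(3)) = (4*18)*(-2 - (25/3 + 3² - 20/3*3)) = 72*(-2 - (25/3 + 9 - 20)) = 72*(-2 - 1*(-8/3)) = 72*(-2 + 8/3) = 72*(⅔) = 48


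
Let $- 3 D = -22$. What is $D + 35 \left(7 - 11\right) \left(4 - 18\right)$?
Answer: $\frac{5902}{3} \approx 1967.3$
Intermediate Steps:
$D = \frac{22}{3}$ ($D = \left(- \frac{1}{3}\right) \left(-22\right) = \frac{22}{3} \approx 7.3333$)
$D + 35 \left(7 - 11\right) \left(4 - 18\right) = \frac{22}{3} + 35 \left(7 - 11\right) \left(4 - 18\right) = \frac{22}{3} + 35 \left(\left(-4\right) \left(-14\right)\right) = \frac{22}{3} + 35 \cdot 56 = \frac{22}{3} + 1960 = \frac{5902}{3}$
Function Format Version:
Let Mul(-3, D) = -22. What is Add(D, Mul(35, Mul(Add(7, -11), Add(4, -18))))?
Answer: Rational(5902, 3) ≈ 1967.3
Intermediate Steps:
D = Rational(22, 3) (D = Mul(Rational(-1, 3), -22) = Rational(22, 3) ≈ 7.3333)
Add(D, Mul(35, Mul(Add(7, -11), Add(4, -18)))) = Add(Rational(22, 3), Mul(35, Mul(Add(7, -11), Add(4, -18)))) = Add(Rational(22, 3), Mul(35, Mul(-4, -14))) = Add(Rational(22, 3), Mul(35, 56)) = Add(Rational(22, 3), 1960) = Rational(5902, 3)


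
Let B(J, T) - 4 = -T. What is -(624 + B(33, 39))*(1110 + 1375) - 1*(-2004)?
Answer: -1461661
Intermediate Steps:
B(J, T) = 4 - T
-(624 + B(33, 39))*(1110 + 1375) - 1*(-2004) = -(624 + (4 - 1*39))*(1110 + 1375) - 1*(-2004) = -(624 + (4 - 39))*2485 + 2004 = -(624 - 35)*2485 + 2004 = -589*2485 + 2004 = -1*1463665 + 2004 = -1463665 + 2004 = -1461661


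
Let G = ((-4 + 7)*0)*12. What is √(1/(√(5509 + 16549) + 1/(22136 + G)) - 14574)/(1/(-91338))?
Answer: -91338*√(7562 - 322610064*√22058)/√(1 + 22136*√22058) ≈ -1.1027e+7*I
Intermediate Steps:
G = 0 (G = (3*0)*12 = 0*12 = 0)
√(1/(√(5509 + 16549) + 1/(22136 + G)) - 14574)/(1/(-91338)) = √(1/(√(5509 + 16549) + 1/(22136 + 0)) - 14574)/(1/(-91338)) = √(1/(√22058 + 1/22136) - 14574)/(-1/91338) = √(1/(√22058 + 1/22136) - 14574)*(-91338) = √(1/(1/22136 + √22058) - 14574)*(-91338) = √(-14574 + 1/(1/22136 + √22058))*(-91338) = -91338*√(-14574 + 1/(1/22136 + √22058))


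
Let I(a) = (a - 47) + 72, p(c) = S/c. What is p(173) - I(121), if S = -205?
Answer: -25463/173 ≈ -147.19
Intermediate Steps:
p(c) = -205/c
I(a) = 25 + a (I(a) = (-47 + a) + 72 = 25 + a)
p(173) - I(121) = -205/173 - (25 + 121) = -205*1/173 - 1*146 = -205/173 - 146 = -25463/173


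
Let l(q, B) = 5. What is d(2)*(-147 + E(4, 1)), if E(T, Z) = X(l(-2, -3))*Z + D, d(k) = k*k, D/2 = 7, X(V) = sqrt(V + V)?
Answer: -532 + 4*sqrt(10) ≈ -519.35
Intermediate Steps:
X(V) = sqrt(2)*sqrt(V) (X(V) = sqrt(2*V) = sqrt(2)*sqrt(V))
D = 14 (D = 2*7 = 14)
d(k) = k**2
E(T, Z) = 14 + Z*sqrt(10) (E(T, Z) = (sqrt(2)*sqrt(5))*Z + 14 = sqrt(10)*Z + 14 = Z*sqrt(10) + 14 = 14 + Z*sqrt(10))
d(2)*(-147 + E(4, 1)) = 2**2*(-147 + (14 + 1*sqrt(10))) = 4*(-147 + (14 + sqrt(10))) = 4*(-133 + sqrt(10)) = -532 + 4*sqrt(10)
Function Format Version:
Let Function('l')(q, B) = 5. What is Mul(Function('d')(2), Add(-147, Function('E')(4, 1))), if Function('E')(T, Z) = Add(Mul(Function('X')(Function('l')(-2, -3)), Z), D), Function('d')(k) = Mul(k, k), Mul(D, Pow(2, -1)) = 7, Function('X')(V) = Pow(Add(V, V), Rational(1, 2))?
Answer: Add(-532, Mul(4, Pow(10, Rational(1, 2)))) ≈ -519.35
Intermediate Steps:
Function('X')(V) = Mul(Pow(2, Rational(1, 2)), Pow(V, Rational(1, 2))) (Function('X')(V) = Pow(Mul(2, V), Rational(1, 2)) = Mul(Pow(2, Rational(1, 2)), Pow(V, Rational(1, 2))))
D = 14 (D = Mul(2, 7) = 14)
Function('d')(k) = Pow(k, 2)
Function('E')(T, Z) = Add(14, Mul(Z, Pow(10, Rational(1, 2)))) (Function('E')(T, Z) = Add(Mul(Mul(Pow(2, Rational(1, 2)), Pow(5, Rational(1, 2))), Z), 14) = Add(Mul(Pow(10, Rational(1, 2)), Z), 14) = Add(Mul(Z, Pow(10, Rational(1, 2))), 14) = Add(14, Mul(Z, Pow(10, Rational(1, 2)))))
Mul(Function('d')(2), Add(-147, Function('E')(4, 1))) = Mul(Pow(2, 2), Add(-147, Add(14, Mul(1, Pow(10, Rational(1, 2)))))) = Mul(4, Add(-147, Add(14, Pow(10, Rational(1, 2))))) = Mul(4, Add(-133, Pow(10, Rational(1, 2)))) = Add(-532, Mul(4, Pow(10, Rational(1, 2))))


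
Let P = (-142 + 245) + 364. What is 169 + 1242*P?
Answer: 580183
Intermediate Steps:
P = 467 (P = 103 + 364 = 467)
169 + 1242*P = 169 + 1242*467 = 169 + 580014 = 580183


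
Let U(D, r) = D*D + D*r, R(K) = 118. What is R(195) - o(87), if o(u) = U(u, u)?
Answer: -15020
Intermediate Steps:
U(D, r) = D² + D*r
o(u) = 2*u² (o(u) = u*(u + u) = u*(2*u) = 2*u²)
R(195) - o(87) = 118 - 2*87² = 118 - 2*7569 = 118 - 1*15138 = 118 - 15138 = -15020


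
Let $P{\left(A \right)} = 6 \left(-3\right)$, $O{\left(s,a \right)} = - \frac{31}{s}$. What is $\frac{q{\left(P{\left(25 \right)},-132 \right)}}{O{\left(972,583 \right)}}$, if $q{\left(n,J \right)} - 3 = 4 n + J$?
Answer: $\frac{195372}{31} \approx 6302.3$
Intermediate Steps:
$P{\left(A \right)} = -18$
$q{\left(n,J \right)} = 3 + J + 4 n$ ($q{\left(n,J \right)} = 3 + \left(4 n + J\right) = 3 + \left(J + 4 n\right) = 3 + J + 4 n$)
$\frac{q{\left(P{\left(25 \right)},-132 \right)}}{O{\left(972,583 \right)}} = \frac{3 - 132 + 4 \left(-18\right)}{\left(-31\right) \frac{1}{972}} = \frac{3 - 132 - 72}{\left(-31\right) \frac{1}{972}} = - \frac{201}{- \frac{31}{972}} = \left(-201\right) \left(- \frac{972}{31}\right) = \frac{195372}{31}$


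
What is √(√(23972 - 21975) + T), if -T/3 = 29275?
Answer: √(-87825 + √1997) ≈ 296.28*I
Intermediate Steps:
T = -87825 (T = -3*29275 = -87825)
√(√(23972 - 21975) + T) = √(√(23972 - 21975) - 87825) = √(√1997 - 87825) = √(-87825 + √1997)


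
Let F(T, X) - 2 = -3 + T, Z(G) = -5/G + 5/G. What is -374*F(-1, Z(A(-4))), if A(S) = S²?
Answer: 748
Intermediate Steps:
Z(G) = 0
F(T, X) = -1 + T (F(T, X) = 2 + (-3 + T) = -1 + T)
-374*F(-1, Z(A(-4))) = -374*(-1 - 1) = -374*(-2) = 748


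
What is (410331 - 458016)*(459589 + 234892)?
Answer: -33116326485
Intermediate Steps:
(410331 - 458016)*(459589 + 234892) = -47685*694481 = -33116326485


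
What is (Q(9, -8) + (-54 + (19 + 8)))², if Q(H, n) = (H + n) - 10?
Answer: 1296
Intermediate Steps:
Q(H, n) = -10 + H + n
(Q(9, -8) + (-54 + (19 + 8)))² = ((-10 + 9 - 8) + (-54 + (19 + 8)))² = (-9 + (-54 + 27))² = (-9 - 27)² = (-36)² = 1296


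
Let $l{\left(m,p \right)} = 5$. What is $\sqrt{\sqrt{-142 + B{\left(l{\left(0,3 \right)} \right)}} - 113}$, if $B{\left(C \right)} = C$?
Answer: $\sqrt{-113 + i \sqrt{137}} \approx 0.54981 + 10.644 i$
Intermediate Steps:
$\sqrt{\sqrt{-142 + B{\left(l{\left(0,3 \right)} \right)}} - 113} = \sqrt{\sqrt{-142 + 5} - 113} = \sqrt{\sqrt{-137} - 113} = \sqrt{i \sqrt{137} - 113} = \sqrt{-113 + i \sqrt{137}}$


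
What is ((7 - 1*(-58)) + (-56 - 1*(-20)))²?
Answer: 841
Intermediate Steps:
((7 - 1*(-58)) + (-56 - 1*(-20)))² = ((7 + 58) + (-56 + 20))² = (65 - 36)² = 29² = 841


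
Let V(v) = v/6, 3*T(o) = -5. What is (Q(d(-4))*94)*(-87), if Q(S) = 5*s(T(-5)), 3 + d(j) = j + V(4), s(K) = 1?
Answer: -40890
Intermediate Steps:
T(o) = -5/3 (T(o) = (⅓)*(-5) = -5/3)
V(v) = v/6 (V(v) = v*(⅙) = v/6)
d(j) = -7/3 + j (d(j) = -3 + (j + (⅙)*4) = -3 + (j + ⅔) = -3 + (⅔ + j) = -7/3 + j)
Q(S) = 5 (Q(S) = 5*1 = 5)
(Q(d(-4))*94)*(-87) = (5*94)*(-87) = 470*(-87) = -40890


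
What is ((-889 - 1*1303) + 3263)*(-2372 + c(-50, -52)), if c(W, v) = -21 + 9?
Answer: -2553264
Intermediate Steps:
c(W, v) = -12
((-889 - 1*1303) + 3263)*(-2372 + c(-50, -52)) = ((-889 - 1*1303) + 3263)*(-2372 - 12) = ((-889 - 1303) + 3263)*(-2384) = (-2192 + 3263)*(-2384) = 1071*(-2384) = -2553264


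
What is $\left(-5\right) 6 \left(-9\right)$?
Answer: $270$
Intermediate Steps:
$\left(-5\right) 6 \left(-9\right) = \left(-30\right) \left(-9\right) = 270$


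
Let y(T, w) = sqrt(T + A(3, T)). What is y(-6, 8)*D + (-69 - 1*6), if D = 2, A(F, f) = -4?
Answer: -75 + 2*I*sqrt(10) ≈ -75.0 + 6.3246*I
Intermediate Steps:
y(T, w) = sqrt(-4 + T) (y(T, w) = sqrt(T - 4) = sqrt(-4 + T))
y(-6, 8)*D + (-69 - 1*6) = sqrt(-4 - 6)*2 + (-69 - 1*6) = sqrt(-10)*2 + (-69 - 6) = (I*sqrt(10))*2 - 75 = 2*I*sqrt(10) - 75 = -75 + 2*I*sqrt(10)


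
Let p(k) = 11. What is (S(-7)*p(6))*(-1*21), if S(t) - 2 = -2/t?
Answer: -528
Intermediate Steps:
S(t) = 2 - 2/t
(S(-7)*p(6))*(-1*21) = ((2 - 2/(-7))*11)*(-1*21) = ((2 - 2*(-1/7))*11)*(-21) = ((2 + 2/7)*11)*(-21) = ((16/7)*11)*(-21) = (176/7)*(-21) = -528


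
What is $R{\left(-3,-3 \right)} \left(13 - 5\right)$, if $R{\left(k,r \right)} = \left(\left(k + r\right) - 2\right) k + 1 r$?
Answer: $168$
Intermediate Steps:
$R{\left(k,r \right)} = r + k \left(-2 + k + r\right)$ ($R{\left(k,r \right)} = \left(-2 + k + r\right) k + r = k \left(-2 + k + r\right) + r = r + k \left(-2 + k + r\right)$)
$R{\left(-3,-3 \right)} \left(13 - 5\right) = \left(-3 + \left(-3\right)^{2} - -6 - -9\right) \left(13 - 5\right) = \left(-3 + 9 + 6 + 9\right) 8 = 21 \cdot 8 = 168$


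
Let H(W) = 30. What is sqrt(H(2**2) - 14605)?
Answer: 5*I*sqrt(583) ≈ 120.73*I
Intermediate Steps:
sqrt(H(2**2) - 14605) = sqrt(30 - 14605) = sqrt(-14575) = 5*I*sqrt(583)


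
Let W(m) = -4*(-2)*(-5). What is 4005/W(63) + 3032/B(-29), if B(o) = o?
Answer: -47485/232 ≈ -204.68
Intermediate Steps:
W(m) = -40 (W(m) = 8*(-5) = -40)
4005/W(63) + 3032/B(-29) = 4005/(-40) + 3032/(-29) = 4005*(-1/40) + 3032*(-1/29) = -801/8 - 3032/29 = -47485/232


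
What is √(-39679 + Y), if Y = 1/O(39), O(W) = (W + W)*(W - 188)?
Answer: 7*I*√109377094242/11622 ≈ 199.2*I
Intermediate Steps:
O(W) = 2*W*(-188 + W) (O(W) = (2*W)*(-188 + W) = 2*W*(-188 + W))
Y = -1/11622 (Y = 1/(2*39*(-188 + 39)) = 1/(2*39*(-149)) = 1/(-11622) = -1/11622 ≈ -8.6044e-5)
√(-39679 + Y) = √(-39679 - 1/11622) = √(-461149339/11622) = 7*I*√109377094242/11622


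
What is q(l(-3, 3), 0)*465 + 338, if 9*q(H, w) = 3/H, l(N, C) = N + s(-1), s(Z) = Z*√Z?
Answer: 583/2 + 31*I/2 ≈ 291.5 + 15.5*I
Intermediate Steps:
s(Z) = Z^(3/2)
l(N, C) = N - I (l(N, C) = N + (-1)^(3/2) = N - I)
q(H, w) = 1/(3*H) (q(H, w) = (3/H)/9 = 1/(3*H))
q(l(-3, 3), 0)*465 + 338 = (1/(3*(-3 - I)))*465 + 338 = (((-3 + I)/10)/3)*465 + 338 = ((-3 + I)/30)*465 + 338 = 31*(-3 + I)/2 + 338 = 338 + 31*(-3 + I)/2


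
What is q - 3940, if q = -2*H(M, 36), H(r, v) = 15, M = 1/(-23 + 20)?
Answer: -3970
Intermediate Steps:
M = -⅓ (M = 1/(-3) = -⅓ ≈ -0.33333)
q = -30 (q = -2*15 = -30)
q - 3940 = -30 - 3940 = -3970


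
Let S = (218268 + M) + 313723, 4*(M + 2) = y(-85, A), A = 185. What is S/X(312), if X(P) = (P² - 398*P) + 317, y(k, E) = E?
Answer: -2128141/106060 ≈ -20.065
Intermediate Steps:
M = 177/4 (M = -2 + (¼)*185 = -2 + 185/4 = 177/4 ≈ 44.250)
X(P) = 317 + P² - 398*P
S = 2128141/4 (S = (218268 + 177/4) + 313723 = 873249/4 + 313723 = 2128141/4 ≈ 5.3204e+5)
S/X(312) = 2128141/(4*(317 + 312² - 398*312)) = 2128141/(4*(317 + 97344 - 124176)) = (2128141/4)/(-26515) = (2128141/4)*(-1/26515) = -2128141/106060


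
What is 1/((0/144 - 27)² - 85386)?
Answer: -1/84657 ≈ -1.1812e-5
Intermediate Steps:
1/((0/144 - 27)² - 85386) = 1/((0*(1/144) - 27)² - 85386) = 1/((0 - 27)² - 85386) = 1/((-27)² - 85386) = 1/(729 - 85386) = 1/(-84657) = -1/84657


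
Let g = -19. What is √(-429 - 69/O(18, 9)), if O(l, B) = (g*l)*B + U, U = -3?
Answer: 4*I*√28278445/1027 ≈ 20.712*I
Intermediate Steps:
O(l, B) = -3 - 19*B*l (O(l, B) = (-19*l)*B - 3 = -19*B*l - 3 = -3 - 19*B*l)
√(-429 - 69/O(18, 9)) = √(-429 - 69/(-3 - 19*9*18)) = √(-429 - 69/(-3 - 3078)) = √(-429 - 69/(-3081)) = √(-429 - 69*(-1/3081)) = √(-429 + 23/1027) = √(-440560/1027) = 4*I*√28278445/1027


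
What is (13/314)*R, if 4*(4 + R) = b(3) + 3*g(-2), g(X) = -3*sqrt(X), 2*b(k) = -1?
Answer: -429/2512 - 117*I*sqrt(2)/1256 ≈ -0.17078 - 0.13174*I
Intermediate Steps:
b(k) = -1/2 (b(k) = (1/2)*(-1) = -1/2)
R = -33/8 - 9*I*sqrt(2)/4 (R = -4 + (-1/2 + 3*(-3*I*sqrt(2)))/4 = -4 + (-1/2 - 9*I*sqrt(2))/4 = -4 + (-1/8 - 9*I*sqrt(2)/4) = -33/8 - 9*I*sqrt(2)/4 ≈ -4.125 - 3.182*I)
(13/314)*R = (13/314)*(-33/8 - 9*I*sqrt(2)/4) = (13*(1/314))*(-33/8 - 9*I*sqrt(2)/4) = 13*(-33/8 - 9*I*sqrt(2)/4)/314 = -429/2512 - 117*I*sqrt(2)/1256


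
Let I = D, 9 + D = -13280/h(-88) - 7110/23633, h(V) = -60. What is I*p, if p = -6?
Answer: -30065782/23633 ≈ -1272.2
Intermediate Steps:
D = 15032891/70899 (D = -9 + (-13280/(-60) - 7110/23633) = -9 + (-13280*(-1/60) - 7110*1/23633) = -9 + (664/3 - 7110/23633) = -9 + 15670982/70899 = 15032891/70899 ≈ 212.03)
I = 15032891/70899 ≈ 212.03
I*p = (15032891/70899)*(-6) = -30065782/23633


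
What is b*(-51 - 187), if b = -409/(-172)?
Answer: -48671/86 ≈ -565.94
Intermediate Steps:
b = 409/172 (b = -409*(-1/172) = 409/172 ≈ 2.3779)
b*(-51 - 187) = 409*(-51 - 187)/172 = (409/172)*(-238) = -48671/86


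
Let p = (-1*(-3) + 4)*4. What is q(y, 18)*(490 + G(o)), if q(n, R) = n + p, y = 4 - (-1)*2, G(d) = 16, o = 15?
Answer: 17204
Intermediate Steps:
p = 28 (p = (3 + 4)*4 = 7*4 = 28)
y = 6 (y = 4 - 1*(-2) = 4 + 2 = 6)
q(n, R) = 28 + n (q(n, R) = n + 28 = 28 + n)
q(y, 18)*(490 + G(o)) = (28 + 6)*(490 + 16) = 34*506 = 17204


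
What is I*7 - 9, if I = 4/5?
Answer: -17/5 ≈ -3.4000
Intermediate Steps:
I = ⅘ (I = 4*(⅕) = ⅘ ≈ 0.80000)
I*7 - 9 = (⅘)*7 - 9 = 28/5 - 9 = -17/5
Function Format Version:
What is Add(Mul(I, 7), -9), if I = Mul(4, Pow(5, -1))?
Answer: Rational(-17, 5) ≈ -3.4000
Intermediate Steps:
I = Rational(4, 5) (I = Mul(4, Rational(1, 5)) = Rational(4, 5) ≈ 0.80000)
Add(Mul(I, 7), -9) = Add(Mul(Rational(4, 5), 7), -9) = Add(Rational(28, 5), -9) = Rational(-17, 5)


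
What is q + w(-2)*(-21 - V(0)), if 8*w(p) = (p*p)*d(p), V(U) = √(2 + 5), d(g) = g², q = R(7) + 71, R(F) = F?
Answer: 36 - 2*√7 ≈ 30.708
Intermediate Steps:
q = 78 (q = 7 + 71 = 78)
V(U) = √7
w(p) = p⁴/8 (w(p) = ((p*p)*p²)/8 = (p²*p²)/8 = p⁴/8)
q + w(-2)*(-21 - V(0)) = 78 + ((⅛)*(-2)⁴)*(-21 - √7) = 78 + ((⅛)*16)*(-21 - √7) = 78 + 2*(-21 - √7) = 78 + (-42 - 2*√7) = 36 - 2*√7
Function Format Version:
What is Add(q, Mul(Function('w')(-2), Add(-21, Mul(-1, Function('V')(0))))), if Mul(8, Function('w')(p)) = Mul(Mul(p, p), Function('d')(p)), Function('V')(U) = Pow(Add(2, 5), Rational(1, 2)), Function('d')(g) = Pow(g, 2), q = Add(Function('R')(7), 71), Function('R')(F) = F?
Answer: Add(36, Mul(-2, Pow(7, Rational(1, 2)))) ≈ 30.708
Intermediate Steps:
q = 78 (q = Add(7, 71) = 78)
Function('V')(U) = Pow(7, Rational(1, 2))
Function('w')(p) = Mul(Rational(1, 8), Pow(p, 4)) (Function('w')(p) = Mul(Rational(1, 8), Mul(Mul(p, p), Pow(p, 2))) = Mul(Rational(1, 8), Mul(Pow(p, 2), Pow(p, 2))) = Mul(Rational(1, 8), Pow(p, 4)))
Add(q, Mul(Function('w')(-2), Add(-21, Mul(-1, Function('V')(0))))) = Add(78, Mul(Mul(Rational(1, 8), Pow(-2, 4)), Add(-21, Mul(-1, Pow(7, Rational(1, 2)))))) = Add(78, Mul(Mul(Rational(1, 8), 16), Add(-21, Mul(-1, Pow(7, Rational(1, 2)))))) = Add(78, Mul(2, Add(-21, Mul(-1, Pow(7, Rational(1, 2)))))) = Add(78, Add(-42, Mul(-2, Pow(7, Rational(1, 2))))) = Add(36, Mul(-2, Pow(7, Rational(1, 2))))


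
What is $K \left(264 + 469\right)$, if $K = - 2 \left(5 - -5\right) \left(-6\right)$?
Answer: $87960$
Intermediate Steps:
$K = 120$ ($K = - 2 \left(5 + 5\right) \left(-6\right) = - 2 \cdot 10 \left(-6\right) = - 20 \left(-6\right) = \left(-1\right) \left(-120\right) = 120$)
$K \left(264 + 469\right) = 120 \left(264 + 469\right) = 120 \cdot 733 = 87960$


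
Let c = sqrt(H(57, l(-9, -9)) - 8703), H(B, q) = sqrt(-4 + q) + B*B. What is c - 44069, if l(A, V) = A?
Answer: -44069 + sqrt(-5454 + I*sqrt(13)) ≈ -44069.0 + 73.851*I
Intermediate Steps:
H(B, q) = B**2 + sqrt(-4 + q) (H(B, q) = sqrt(-4 + q) + B**2 = B**2 + sqrt(-4 + q))
c = sqrt(-5454 + I*sqrt(13)) (c = sqrt((57**2 + sqrt(-4 - 9)) - 8703) = sqrt((3249 + sqrt(-13)) - 8703) = sqrt((3249 + I*sqrt(13)) - 8703) = sqrt(-5454 + I*sqrt(13)) ≈ 0.0244 + 73.851*I)
c - 44069 = sqrt(-5454 + I*sqrt(13)) - 44069 = -44069 + sqrt(-5454 + I*sqrt(13))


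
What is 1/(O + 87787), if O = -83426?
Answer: 1/4361 ≈ 0.00022931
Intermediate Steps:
1/(O + 87787) = 1/(-83426 + 87787) = 1/4361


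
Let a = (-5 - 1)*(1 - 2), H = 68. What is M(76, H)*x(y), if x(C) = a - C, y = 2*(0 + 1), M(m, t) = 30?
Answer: 120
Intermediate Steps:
y = 2 (y = 2*1 = 2)
a = 6 (a = -6*(-1) = 6)
x(C) = 6 - C
M(76, H)*x(y) = 30*(6 - 1*2) = 30*(6 - 2) = 30*4 = 120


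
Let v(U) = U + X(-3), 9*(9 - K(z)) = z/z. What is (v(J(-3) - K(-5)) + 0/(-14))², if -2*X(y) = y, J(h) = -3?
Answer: 34969/324 ≈ 107.93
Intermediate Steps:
X(y) = -y/2
K(z) = 80/9 (K(z) = 9 - z/(9*z) = 9 - ⅑*1 = 9 - ⅑ = 80/9)
v(U) = 3/2 + U (v(U) = U - ½*(-3) = U + 3/2 = 3/2 + U)
(v(J(-3) - K(-5)) + 0/(-14))² = ((3/2 + (-3 - 1*80/9)) + 0/(-14))² = ((3/2 + (-3 - 80/9)) + 0*(-1/14))² = ((3/2 - 107/9) + 0)² = (-187/18 + 0)² = (-187/18)² = 34969/324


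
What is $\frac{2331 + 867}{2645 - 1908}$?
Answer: $\frac{3198}{737} \approx 4.3392$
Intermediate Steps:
$\frac{2331 + 867}{2645 - 1908} = \frac{3198}{737}$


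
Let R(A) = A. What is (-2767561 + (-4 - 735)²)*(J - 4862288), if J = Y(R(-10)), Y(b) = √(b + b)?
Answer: 10801281054720 - 4442880*I*√5 ≈ 1.0801e+13 - 9.9346e+6*I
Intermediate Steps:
Y(b) = √2*√b (Y(b) = √(2*b) = √2*√b)
J = 2*I*√5 (J = √2*√(-10) = √2*(I*√10) = 2*I*√5 ≈ 4.4721*I)
(-2767561 + (-4 - 735)²)*(J - 4862288) = (-2767561 + (-4 - 735)²)*(2*I*√5 - 4862288) = (-2767561 + (-739)²)*(-4862288 + 2*I*√5) = (-2767561 + 546121)*(-4862288 + 2*I*√5) = -2221440*(-4862288 + 2*I*√5) = 10801281054720 - 4442880*I*√5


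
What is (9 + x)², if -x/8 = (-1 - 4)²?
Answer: 36481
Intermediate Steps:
x = -200 (x = -8*(-1 - 4)² = -8*(-5)² = -8*25 = -200)
(9 + x)² = (9 - 200)² = (-191)² = 36481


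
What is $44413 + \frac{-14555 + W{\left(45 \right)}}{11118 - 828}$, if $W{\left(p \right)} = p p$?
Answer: $\frac{6528532}{147} \approx 44412.0$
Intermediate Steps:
$W{\left(p \right)} = p^{2}$
$44413 + \frac{-14555 + W{\left(45 \right)}}{11118 - 828} = 44413 + \frac{-14555 + 45^{2}}{11118 - 828} = 44413 + \frac{-14555 + 2025}{10290} = 44413 - \frac{179}{147} = \frac{6528532}{147}$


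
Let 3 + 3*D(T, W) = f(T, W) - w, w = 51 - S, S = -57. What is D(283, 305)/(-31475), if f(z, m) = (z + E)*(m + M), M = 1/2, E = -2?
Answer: -171469/188850 ≈ -0.90796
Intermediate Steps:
M = ½ ≈ 0.50000
w = 108 (w = 51 - 1*(-57) = 51 + 57 = 108)
f(z, m) = (½ + m)*(-2 + z) (f(z, m) = (z - 2)*(m + ½) = (-2 + z)*(½ + m) = (½ + m)*(-2 + z))
D(T, W) = -112/3 - 2*W/3 + T/6 + T*W/3 (D(T, W) = -1 + ((-1 + T/2 - 2*W + W*T) - 1*108)/3 = -1 + ((-1 + T/2 - 2*W + T*W) - 108)/3 = -1 + (-109 + T/2 - 2*W + T*W)/3 = -1 + (-109/3 - 2*W/3 + T/6 + T*W/3) = -112/3 - 2*W/3 + T/6 + T*W/3)
D(283, 305)/(-31475) = (-112/3 - ⅔*305 + (⅙)*283 + (⅓)*283*305)/(-31475) = (-112/3 - 610/3 + 283/6 + 86315/3)*(-1/31475) = (171469/6)*(-1/31475) = -171469/188850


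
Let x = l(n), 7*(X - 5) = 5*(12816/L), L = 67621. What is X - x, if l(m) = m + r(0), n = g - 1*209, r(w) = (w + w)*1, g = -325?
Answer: 255198113/473347 ≈ 539.14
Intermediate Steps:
r(w) = 2*w (r(w) = (2*w)*1 = 2*w)
n = -534 (n = -325 - 1*209 = -325 - 209 = -534)
X = 2430815/473347 (X = 5 + (5*(12816/67621))/7 = 5 + (1/7)*(64080/67621) = 5 + 64080/473347 = 2430815/473347 ≈ 5.1354)
l(m) = m (l(m) = m + 2*0 = m + 0 = m)
x = -534
X - x = 2430815/473347 - 1*(-534) = 2430815/473347 + 534 = 255198113/473347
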